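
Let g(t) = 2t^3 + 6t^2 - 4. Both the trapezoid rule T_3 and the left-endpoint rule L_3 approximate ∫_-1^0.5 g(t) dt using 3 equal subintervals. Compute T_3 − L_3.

-0.5625

T_3 = -3.9375.
L_3 = -3.375.
T_3 − L_3 = -0.5625.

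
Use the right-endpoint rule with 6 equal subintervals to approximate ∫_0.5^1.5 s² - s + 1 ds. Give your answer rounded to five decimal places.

Δs = (1.5 − 0.5)/6 = 1/6.
Right endpoints: 2/3, 5/6, 1, 7/6, 4/3, 1.5.
f(2/3) = 7/9, f(5/6) = 31/36, f(1) = 1, f(7/6) = 43/36, f(4/3) = 13/9, f(1.5) = 1.75.
Sum = Δs · [f(2/3) + f(5/6) + f(1) + ...].
Sum ≈ 1.17130.

1.17130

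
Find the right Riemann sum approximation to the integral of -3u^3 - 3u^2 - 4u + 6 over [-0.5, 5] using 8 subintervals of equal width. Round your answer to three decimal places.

-782.523

Δu = (5 − (-0.5))/8 = 0.6875.
Right endpoints: 0.1875, 0.875, 1.5625, 2.25, 2.9375, 3.625, 4.3125, 5.
f(0.1875) = 20991/4096, f(0.875) = -925/512, f(1.5625) = -77899/4096, f(2.25) = -52.359375, f(2.9375) = -441053/4096, f(3.625) = -97703/512, f(4.3125) = -1260135/4096, f(5) = -464.
Sum = Δu · [f(0.1875) + f(0.875) + f(1.5625) + ...].
Sum ≈ -782.523.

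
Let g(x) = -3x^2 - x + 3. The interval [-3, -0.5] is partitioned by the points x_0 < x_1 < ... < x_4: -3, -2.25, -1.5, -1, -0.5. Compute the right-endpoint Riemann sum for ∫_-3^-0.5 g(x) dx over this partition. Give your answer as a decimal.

-7.265625

Subinterval widths: 0.75, 0.75, 0.5, 0.5.
Right endpoints: -2.25, -1.5, -1, -0.5.
g(-2.25) = -9.9375, g(-1.5) = -2.25, g(-1) = 1, g(-0.5) = 2.75.
Sum = Σ Δx_i · g(x_i).
Sum = -7.265625.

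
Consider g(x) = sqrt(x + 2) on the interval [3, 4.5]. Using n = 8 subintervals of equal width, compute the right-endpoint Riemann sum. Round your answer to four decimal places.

Δx = (4.5 − 3)/8 = 0.1875.
Right endpoints: 3.1875, 3.375, 3.5625, 3.75, 3.9375, 4.125, 4.3125, 4.5.
g(3.1875) ≈ 2.2776, g(3.375) ≈ 2.3184, g(3.5625) ≈ 2.3585, g(3.75) ≈ 2.3979, g(3.9375) ≈ 2.4367, g(4.125) ≈ 2.4749, g(4.3125) ≈ 2.5125, g(4.5) ≈ 2.5495.
Sum = Δx · [g(3.1875) + g(3.375) + g(3.5625) + ...].
Sum ≈ 3.6236.

3.6236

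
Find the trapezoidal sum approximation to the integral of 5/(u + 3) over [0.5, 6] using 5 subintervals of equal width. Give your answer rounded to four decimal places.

Δu = (6 − 0.5)/5 = 1.1.
f(0.5) = 10/7, f(1.6) = 25/23, f(2.7) = 50/57, f(3.8) = 25/34, f(4.9) = 50/79, f(6) = 5/9.
T_5 = (Δu/2)·[f(u_0) + 2f(u_1) + ... + 2f(u_{4}) + f(u_5)].
Sum ≈ 4.7569.

4.7569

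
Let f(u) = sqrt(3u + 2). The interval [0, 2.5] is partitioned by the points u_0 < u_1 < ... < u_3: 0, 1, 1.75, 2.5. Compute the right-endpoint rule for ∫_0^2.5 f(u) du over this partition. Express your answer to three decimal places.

6.567

Subinterval widths: 1, 0.75, 0.75.
Right endpoints: 1, 1.75, 2.5.
f(1) ≈ 2.236, f(1.75) ≈ 2.693, f(2.5) ≈ 3.082.
Sum = Σ Δu_i · f(u_i).
Sum ≈ 6.567.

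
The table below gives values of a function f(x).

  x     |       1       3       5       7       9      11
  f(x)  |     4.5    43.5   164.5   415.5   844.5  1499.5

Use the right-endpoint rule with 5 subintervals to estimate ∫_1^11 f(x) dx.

Δx = 2.
Sum = 2·[43.5 + 164.5 + 415.5 + 844.5 + 1499.5] = 5935.

5935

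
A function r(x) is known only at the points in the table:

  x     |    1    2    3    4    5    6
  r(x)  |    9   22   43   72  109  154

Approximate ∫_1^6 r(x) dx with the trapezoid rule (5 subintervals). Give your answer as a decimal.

327.5

Δx = 1.
T_5 = (1/2)·[9 + 2·22 + 2·43 + 2·72 + 2·109 + 154] = 327.5.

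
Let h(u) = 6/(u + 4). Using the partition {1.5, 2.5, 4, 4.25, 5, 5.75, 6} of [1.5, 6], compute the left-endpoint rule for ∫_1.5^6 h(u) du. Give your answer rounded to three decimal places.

Subinterval widths: 1, 1.5, 0.25, 0.75, 0.75, 0.25.
Left endpoints: 1.5, 2.5, 4, 4.25, 5, 5.75.
h(1.5) = 12/11, h(2.5) = 12/13, h(4) = 0.75, h(4.25) = 8/11, h(5) = 2/3, h(5.75) = 8/13.
Sum = Σ Δu_i · h(u_i).
Sum ≈ 3.862.

3.862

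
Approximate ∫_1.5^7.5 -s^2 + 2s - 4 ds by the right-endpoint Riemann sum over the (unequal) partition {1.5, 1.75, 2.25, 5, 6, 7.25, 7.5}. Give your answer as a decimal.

-147.3125

Subinterval widths: 0.25, 0.5, 2.75, 1, 1.25, 0.25.
Right endpoints: 1.75, 2.25, 5, 6, 7.25, 7.5.
f(1.75) = -3.5625, f(2.25) = -4.5625, f(5) = -19, f(6) = -28, f(7.25) = -42.0625, f(7.5) = -45.25.
Sum = Σ Δs_i · f(s_i).
Sum = -147.3125.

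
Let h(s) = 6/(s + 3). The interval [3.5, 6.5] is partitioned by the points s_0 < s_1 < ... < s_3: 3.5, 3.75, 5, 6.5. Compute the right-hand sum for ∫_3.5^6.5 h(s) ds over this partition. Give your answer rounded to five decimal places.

2.10709

Subinterval widths: 0.25, 1.25, 1.5.
Right endpoints: 3.75, 5, 6.5.
h(3.75) = 8/9, h(5) = 0.75, h(6.5) = 12/19.
Sum = Σ Δs_i · h(s_i).
Sum ≈ 2.10709.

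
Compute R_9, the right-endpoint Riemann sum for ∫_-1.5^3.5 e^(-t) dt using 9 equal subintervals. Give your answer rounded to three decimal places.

Δt = (3.5 − (-1.5))/9 = 5/9.
Right endpoints: -17/18, -7/18, 1/6, 13/18, 23/18, 11/6, 43/18, 53/18, 3.5.
f(-17/18) ≈ 2.571, f(-7/18) ≈ 1.475, f(1/6) ≈ 0.846, f(13/18) ≈ 0.486, f(23/18) ≈ 0.279, f(11/6) ≈ 0.160, f(43/18) ≈ 0.092, f(53/18) ≈ 0.053, f(3.5) ≈ 0.030.
Sum = Δt · [f(-17/18) + f(-7/18) + f(1/6) + ...].
Sum ≈ 3.329.

3.329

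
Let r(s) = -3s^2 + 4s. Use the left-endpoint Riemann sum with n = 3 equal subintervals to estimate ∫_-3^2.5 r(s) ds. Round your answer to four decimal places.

-85.0972

Δs = (2.5 − (-3))/3 = 11/6.
Left endpoints: -3, -7/6, 2/3.
r(-3) = -39, r(-7/6) = -8.75, r(2/3) = 4/3.
Sum = Δs · [r(-3) + r(-7/6) + r(2/3)].
Sum ≈ -85.0972.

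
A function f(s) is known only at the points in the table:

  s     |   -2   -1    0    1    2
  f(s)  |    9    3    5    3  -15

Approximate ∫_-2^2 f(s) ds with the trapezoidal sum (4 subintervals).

Δs = 1.
T_4 = (1/2)·[9 + 2·3 + 2·5 + 2·3 + (-15)] = 8.

8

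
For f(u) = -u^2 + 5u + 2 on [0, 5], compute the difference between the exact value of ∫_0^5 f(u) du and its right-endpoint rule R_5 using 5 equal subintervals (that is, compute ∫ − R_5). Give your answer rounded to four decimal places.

0.8333

Exact integral: ∫_0^5 f(u) du ≈ 30.833333.
R_5 = 30.
Error ≈ 30.833333 − 30 ≈ 0.8333.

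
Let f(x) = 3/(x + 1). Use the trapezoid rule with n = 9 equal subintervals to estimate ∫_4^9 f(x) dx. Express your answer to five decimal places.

Δx = (9 − 4)/9 = 5/9.
f(4) = 0.6, f(41/9) = 0.54, f(46/9) = 27/55, f(17/3) = 0.45, f(56/9) = 27/65, f(61/9) = 27/70, f(22/3) = 0.36, f(71/9) = 0.3375, f(76/9) = 27/85, f(9) = 0.3.
T_9 = (Δx/2)·[f(x_0) + 2f(x_1) + ... + 2f(x_{8}) + f(x_9)].
Sum ≈ 2.08175.

2.08175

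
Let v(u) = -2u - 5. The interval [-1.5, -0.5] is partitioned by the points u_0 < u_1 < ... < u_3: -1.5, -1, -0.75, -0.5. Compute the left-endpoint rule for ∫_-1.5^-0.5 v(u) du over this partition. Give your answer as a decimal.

-2.625

Subinterval widths: 0.5, 0.25, 0.25.
Left endpoints: -1.5, -1, -0.75.
v(-1.5) = -2, v(-1) = -3, v(-0.75) = -3.5.
Sum = Σ Δu_i · v(u_i).
Sum = -2.625.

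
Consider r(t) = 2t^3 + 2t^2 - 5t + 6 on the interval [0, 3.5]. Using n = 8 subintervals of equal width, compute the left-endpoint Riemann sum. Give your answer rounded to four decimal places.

Δt = (3.5 − 0)/8 = 0.4375.
Left endpoints: 0, 0.4375, 0.875, 1.3125, 1.75, 2.1875, 2.625, 3.0625.
r(0) = 6, r(0.4375) = 8935/2048, r(0.875) = 4.49609375, r(1.3125) = 15165/2048, r(1.75) = 14.09375, r(2.1875) = 52363/2048, r(2.625) = 42.83203125, r(3.0625) = 136993/2048.
Sum = Δt · [r(0) + r(0.4375) + r(0.875) + ...].
Sum ≈ 75.0962.

75.0962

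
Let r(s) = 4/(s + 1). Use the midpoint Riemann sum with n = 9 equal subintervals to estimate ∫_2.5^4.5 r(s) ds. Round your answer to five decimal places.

Δs = (4.5 − 2.5)/9 = 2/9.
Midpoints: 47/18, 17/6, 55/18, 59/18, 3.5, 67/18, 71/18, 25/6, 79/18.
r(47/18) = 72/65, r(17/6) = 24/23, r(55/18) = 72/73, r(59/18) = 72/77, r(3.5) = 8/9, r(67/18) = 72/85, r(71/18) = 72/89, r(25/6) = 24/31, r(79/18) = 72/97.
Sum = Δs · [r(47/18) + r(17/6) + r(55/18) + ...].
Sum ≈ 1.80754.

1.80754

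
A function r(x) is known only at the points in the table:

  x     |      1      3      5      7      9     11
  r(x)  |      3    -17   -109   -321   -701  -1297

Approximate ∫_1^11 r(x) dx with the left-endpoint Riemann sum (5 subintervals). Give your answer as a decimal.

Δx = 2.
Sum = 2·[3 + (-17) + (-109) + (-321) + (-701)] = -2290.

-2290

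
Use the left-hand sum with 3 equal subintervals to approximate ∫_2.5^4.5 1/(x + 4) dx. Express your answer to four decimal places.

0.2807

Δx = (4.5 − 2.5)/3 = 2/3.
Left endpoints: 2.5, 19/6, 23/6.
f(2.5) = 2/13, f(19/6) = 6/43, f(23/6) = 6/47.
Sum = Δx · [f(2.5) + f(19/6) + f(23/6)].
Sum ≈ 0.2807.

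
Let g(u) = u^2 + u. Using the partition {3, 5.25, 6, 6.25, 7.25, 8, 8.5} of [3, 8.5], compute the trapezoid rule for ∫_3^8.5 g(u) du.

Subinterval widths: 2.25, 0.75, 0.25, 1, 0.75, 0.5.
g(3) = 12, g(5.25) = 32.8125, g(6) = 42, g(6.25) = 45.3125, g(7.25) = 59.8125, g(8) = 72, g(8.5) = 80.75.
On each subinterval the trapezoid contributes (Δu_i/2)·[g(u_{i-1}) + g(u_i)].
Sum = 229.5625.

229.5625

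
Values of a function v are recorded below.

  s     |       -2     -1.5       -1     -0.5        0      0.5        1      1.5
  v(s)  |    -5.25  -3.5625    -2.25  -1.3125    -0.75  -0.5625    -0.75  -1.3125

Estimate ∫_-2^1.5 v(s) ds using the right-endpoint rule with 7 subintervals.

Δs = 0.5.
Sum = 0.5·[(-3.5625) + (-2.25) + (-1.3125) + (-0.75) + (-0.5625) + (-0.75) + (-1.3125)] = -5.25.

-5.25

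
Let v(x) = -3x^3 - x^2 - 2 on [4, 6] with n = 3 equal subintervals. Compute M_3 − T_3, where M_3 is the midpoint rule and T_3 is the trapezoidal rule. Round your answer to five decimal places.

10.22222

M_3 ≈ -831.2592593.
T_3 ≈ -841.4814815.
M_3 − T_3 ≈ 10.22222.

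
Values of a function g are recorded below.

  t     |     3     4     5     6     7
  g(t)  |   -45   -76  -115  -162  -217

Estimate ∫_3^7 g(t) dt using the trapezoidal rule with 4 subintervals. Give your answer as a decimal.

Δt = 1.
T_4 = (1/2)·[(-45) + 2·(-76) + 2·(-115) + 2·(-162) + (-217)] = -484.

-484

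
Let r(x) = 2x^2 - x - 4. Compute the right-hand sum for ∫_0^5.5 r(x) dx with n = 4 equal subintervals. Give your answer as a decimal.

Δx = (5.5 − 0)/4 = 1.375.
Right endpoints: 1.375, 2.75, 4.125, 5.5.
r(1.375) = -1.59375, r(2.75) = 8.375, r(4.125) = 25.90625, r(5.5) = 51.
Sum = Δx · [r(1.375) + r(2.75) + r(4.125) + r(5.5)].
Sum = 115.0703125.

115.0703125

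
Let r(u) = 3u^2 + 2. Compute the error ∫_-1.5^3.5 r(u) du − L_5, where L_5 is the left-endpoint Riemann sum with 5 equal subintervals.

Exact integral: ∫_-1.5^3.5 r(u) du = 56.25.
L_5 = 43.75.
Error = 56.25 − 43.75 = 12.5.

12.5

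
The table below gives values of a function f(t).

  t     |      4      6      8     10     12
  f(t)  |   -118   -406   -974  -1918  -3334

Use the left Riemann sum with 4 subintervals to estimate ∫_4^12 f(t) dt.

-6832

Δt = 2.
Sum = 2·[(-118) + (-406) + (-974) + (-1918)] = -6832.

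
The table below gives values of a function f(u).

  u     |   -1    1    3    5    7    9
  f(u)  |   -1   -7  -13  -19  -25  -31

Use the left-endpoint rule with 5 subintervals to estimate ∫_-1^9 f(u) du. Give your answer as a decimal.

-130

Δu = 2.
Sum = 2·[(-1) + (-7) + (-13) + (-19) + (-25)] = -130.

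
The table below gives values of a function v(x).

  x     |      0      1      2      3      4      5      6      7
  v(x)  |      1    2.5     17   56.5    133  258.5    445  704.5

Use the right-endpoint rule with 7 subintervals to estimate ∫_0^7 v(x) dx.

Δx = 1.
Sum = 1·[2.5 + 17 + 56.5 + 133 + 258.5 + 445 + 704.5] = 1617.

1617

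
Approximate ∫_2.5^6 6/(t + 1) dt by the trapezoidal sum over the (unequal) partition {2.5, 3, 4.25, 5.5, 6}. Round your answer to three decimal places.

Subinterval widths: 0.5, 1.25, 1.25, 0.5.
f(2.5) = 12/7, f(3) = 1.5, f(4.25) = 8/7, f(5.5) = 12/13, f(6) = 6/7.
On each subinterval the trapezoid contributes (Δt_i/2)·[f(t_{i-1}) + f(t_i)].
Sum ≈ 4.192.

4.192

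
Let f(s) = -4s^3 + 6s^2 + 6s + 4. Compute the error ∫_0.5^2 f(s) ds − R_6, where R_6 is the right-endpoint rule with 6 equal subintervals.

Exact integral: ∫_0.5^2 f(s) ds = 17.0625.
R_6 = 16.921875.
Error = 17.0625 − 16.921875 = 0.140625.

0.140625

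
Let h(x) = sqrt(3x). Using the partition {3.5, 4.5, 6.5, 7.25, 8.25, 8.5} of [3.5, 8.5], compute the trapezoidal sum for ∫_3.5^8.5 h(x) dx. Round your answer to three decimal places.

Subinterval widths: 1, 2, 0.75, 1, 0.25.
h(3.5) ≈ 3.240, h(4.5) ≈ 3.674, h(6.5) ≈ 4.416, h(7.25) ≈ 4.664, h(8.25) ≈ 4.975, h(8.5) ≈ 5.050.
On each subinterval the trapezoid contributes (Δx_i/2)·[h(x_{i-1}) + h(x_i)].
Sum ≈ 21.025.

21.025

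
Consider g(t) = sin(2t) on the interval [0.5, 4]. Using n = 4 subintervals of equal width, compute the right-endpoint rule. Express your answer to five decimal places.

0.31527

Δt = (4 − 0.5)/4 = 0.875.
Right endpoints: 1.375, 2.25, 3.125, 4.
g(1.375) ≈ 0.38166, g(2.25) ≈ -0.97753, g(3.125) ≈ -0.03318, g(4) ≈ 0.98936.
Sum = Δt · [g(1.375) + g(2.25) + g(3.125) + g(4)].
Sum ≈ 0.31527.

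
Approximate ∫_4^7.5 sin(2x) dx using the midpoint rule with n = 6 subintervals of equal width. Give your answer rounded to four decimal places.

Δx = (7.5 − 4)/6 = 7/12.
Midpoints: 103/24, 4.875, 131/24, 145/24, 6.625, 173/24.
f(103/24) ≈ 0.7456, f(4.875) ≈ -0.3195, f(131/24) ≈ -0.9969, f(145/24) ≈ -0.4645, f(6.625) ≈ 0.6316, f(173/24) ≈ 0.9612.
Sum = Δx · [f(103/24) + f(4.875) + f(131/24) + ...].
Sum ≈ 0.3252.

0.3252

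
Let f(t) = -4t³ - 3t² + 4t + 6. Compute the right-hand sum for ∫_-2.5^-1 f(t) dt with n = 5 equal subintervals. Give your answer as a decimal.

16.83

Δt = (-1 − (-2.5))/5 = 0.3.
Right endpoints: -2.2, -1.9, -1.6, -1.3, -1.
f(-2.2) = 25.272, f(-1.9) = 15.006, f(-1.6) = 8.304, f(-1.3) = 4.518, f(-1) = 3.
Sum = Δt · [f(-2.2) + f(-1.9) + f(-1.6) + f(-1.3) + f(-1)].
Sum = 16.83.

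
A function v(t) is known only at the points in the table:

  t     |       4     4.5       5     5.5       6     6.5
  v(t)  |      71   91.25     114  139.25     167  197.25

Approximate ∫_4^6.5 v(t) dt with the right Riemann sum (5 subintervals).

Δt = 0.5.
Sum = 0.5·[91.25 + 114 + 139.25 + 167 + 197.25] = 354.375.

354.375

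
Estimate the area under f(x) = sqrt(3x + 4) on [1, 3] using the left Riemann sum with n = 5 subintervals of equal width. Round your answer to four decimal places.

6.1065

Δx = (3 − 1)/5 = 0.4.
Left endpoints: 1, 1.4, 1.8, 2.2, 2.6.
f(1) ≈ 2.6458, f(1.4) ≈ 2.8636, f(1.8) ≈ 3.0659, f(2.2) ≈ 3.2558, f(2.6) ≈ 3.4351.
Sum = Δx · [f(1) + f(1.4) + f(1.8) + f(2.2) + f(2.6)].
Sum ≈ 6.1065.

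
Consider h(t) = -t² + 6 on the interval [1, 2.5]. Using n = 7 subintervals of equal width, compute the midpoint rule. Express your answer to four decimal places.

4.1307

Δt = (2.5 − 1)/7 = 3/14.
Midpoints: 31/28, 37/28, 43/28, 1.75, 55/28, 61/28, 67/28.
h(31/28) = 3743/784, h(37/28) = 3335/784, h(43/28) = 2855/784, h(1.75) = 2.9375, h(55/28) = 1679/784, h(61/28) = 983/784, h(67/28) = 215/784.
Sum = Δt · [h(31/28) + h(37/28) + h(43/28) + ...].
Sum ≈ 4.1307.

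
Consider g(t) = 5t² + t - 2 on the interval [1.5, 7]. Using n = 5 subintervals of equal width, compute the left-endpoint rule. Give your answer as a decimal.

452.375

Δt = (7 − 1.5)/5 = 1.1.
Left endpoints: 1.5, 2.6, 3.7, 4.8, 5.9.
g(1.5) = 10.75, g(2.6) = 34.4, g(3.7) = 70.15, g(4.8) = 118, g(5.9) = 177.95.
Sum = Δt · [g(1.5) + g(2.6) + g(3.7) + g(4.8) + g(5.9)].
Sum = 452.375.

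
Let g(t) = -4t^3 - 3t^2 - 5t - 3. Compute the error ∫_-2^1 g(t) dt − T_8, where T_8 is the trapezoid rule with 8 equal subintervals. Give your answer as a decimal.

Exact integral: ∫_-2^1 g(t) dt = 4.5.
T_8 = 4.7109375.
Error = 4.5 − 4.7109375 = -0.2109375.

-0.2109375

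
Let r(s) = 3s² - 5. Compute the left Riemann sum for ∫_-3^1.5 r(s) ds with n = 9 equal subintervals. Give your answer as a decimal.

13.5

Δs = (1.5 − (-3))/9 = 0.5.
Left endpoints: -3, -2.5, -2, -1.5, -1, -0.5, 0, 0.5, 1.
r(-3) = 22, r(-2.5) = 13.75, r(-2) = 7, r(-1.5) = 1.75, r(-1) = -2, r(-0.5) = -4.25, r(0) = -5, r(0.5) = -4.25, r(1) = -2.
Sum = Δs · [r(-3) + r(-2.5) + r(-2) + ...].
Sum = 13.5.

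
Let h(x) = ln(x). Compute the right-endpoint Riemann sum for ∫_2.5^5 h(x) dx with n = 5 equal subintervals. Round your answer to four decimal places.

Δx = (5 − 2.5)/5 = 0.5.
Right endpoints: 3, 3.5, 4, 4.5, 5.
h(3) ≈ 1.0986, h(3.5) ≈ 1.2528, h(4) ≈ 1.3863, h(4.5) ≈ 1.5041, h(5) ≈ 1.6094.
Sum = Δx · [h(3) + h(3.5) + h(4) + h(4.5) + h(5)].
Sum ≈ 3.4256.

3.4256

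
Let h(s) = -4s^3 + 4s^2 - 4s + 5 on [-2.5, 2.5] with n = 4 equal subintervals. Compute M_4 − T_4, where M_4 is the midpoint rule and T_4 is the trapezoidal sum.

M_4 = 64.0625.
T_4 = 71.875.
M_4 − T_4 = -7.8125.

-7.8125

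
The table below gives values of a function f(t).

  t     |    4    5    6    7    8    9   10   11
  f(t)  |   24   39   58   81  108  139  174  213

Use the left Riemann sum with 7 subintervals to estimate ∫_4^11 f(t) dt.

623

Δt = 1.
Sum = 1·[24 + 39 + 58 + 81 + 108 + 139 + 174] = 623.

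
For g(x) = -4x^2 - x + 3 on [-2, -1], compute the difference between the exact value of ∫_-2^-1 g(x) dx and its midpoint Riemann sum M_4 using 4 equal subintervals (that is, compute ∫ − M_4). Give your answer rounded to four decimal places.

-0.0208

Exact integral: ∫_-2^-1 g(x) dx ≈ -4.833333.
M_4 = -4.8125.
Error ≈ -4.833333 − (-4.8125) ≈ -0.0208.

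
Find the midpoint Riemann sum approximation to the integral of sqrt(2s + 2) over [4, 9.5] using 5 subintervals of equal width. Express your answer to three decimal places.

Δs = (9.5 − 4)/5 = 1.1.
Midpoints: 4.55, 5.65, 6.75, 7.85, 8.95.
f(4.55) ≈ 3.332, f(5.65) ≈ 3.647, f(6.75) ≈ 3.937, f(7.85) ≈ 4.207, f(8.95) ≈ 4.461.
Sum = Δs · [f(4.55) + f(5.65) + f(6.75) + f(7.85) + f(8.95)].
Sum ≈ 21.542.

21.542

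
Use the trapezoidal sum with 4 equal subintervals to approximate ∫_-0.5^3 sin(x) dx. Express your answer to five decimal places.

Δx = (3 − (-0.5))/4 = 0.875.
f(-0.5) ≈ -0.47943, f(0.375) ≈ 0.36627, f(1.25) ≈ 0.94898, f(2.125) ≈ 0.85032, f(3) ≈ 0.14112.
T_4 = (Δx/2)·[f(x_0) + 2f(x_1) + 2f(x_2) + 2f(x_3) + f(x_4)].
Sum ≈ 1.74687.

1.74687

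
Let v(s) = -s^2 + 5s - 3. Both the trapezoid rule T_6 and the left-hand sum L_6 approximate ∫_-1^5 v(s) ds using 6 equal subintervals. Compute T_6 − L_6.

T_6 = -1.
L_6 = -4.
T_6 − L_6 = 3.

3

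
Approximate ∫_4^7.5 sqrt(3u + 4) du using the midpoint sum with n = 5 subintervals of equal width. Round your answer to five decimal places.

16.09439

Δu = (7.5 − 4)/5 = 0.7.
Midpoints: 4.35, 5.05, 5.75, 6.45, 7.15.
f(4.35) ≈ 4.12916, f(5.05) ≈ 4.37607, f(5.75) ≈ 4.60977, f(6.45) ≈ 4.83218, f(7.15) ≈ 5.04480.
Sum = Δu · [f(4.35) + f(5.05) + f(5.75) + f(6.45) + f(7.15)].
Sum ≈ 16.09439.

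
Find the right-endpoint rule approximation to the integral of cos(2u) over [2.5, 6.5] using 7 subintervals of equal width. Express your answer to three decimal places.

0.791

Δu = (6.5 − 2.5)/7 = 4/7.
Right endpoints: 43/14, 51/14, 59/14, 67/14, 75/14, 83/14, 6.5.
f(43/14) ≈ 0.990, f(51/14) ≈ 0.538, f(59/14) ≈ -0.543, f(67/14) ≈ -0.989, f(75/14) ≈ -0.278, f(83/14) ≈ 0.759, f(6.5) ≈ 0.907.
Sum = Δu · [f(43/14) + f(51/14) + f(59/14) + ...].
Sum ≈ 0.791.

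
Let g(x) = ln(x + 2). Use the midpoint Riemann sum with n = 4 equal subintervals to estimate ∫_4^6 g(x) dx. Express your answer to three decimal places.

3.885

Δx = (6 − 4)/4 = 0.5.
Midpoints: 4.25, 4.75, 5.25, 5.75.
g(4.25) ≈ 1.833, g(4.75) ≈ 1.910, g(5.25) ≈ 1.981, g(5.75) ≈ 2.048.
Sum = Δx · [g(4.25) + g(4.75) + g(5.25) + g(5.75)].
Sum ≈ 3.885.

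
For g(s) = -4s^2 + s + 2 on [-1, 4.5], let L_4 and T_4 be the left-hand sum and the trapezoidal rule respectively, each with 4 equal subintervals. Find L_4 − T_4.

49.15625

L_4 = -59.984375.
T_4 = -109.140625.
L_4 − T_4 = 49.15625.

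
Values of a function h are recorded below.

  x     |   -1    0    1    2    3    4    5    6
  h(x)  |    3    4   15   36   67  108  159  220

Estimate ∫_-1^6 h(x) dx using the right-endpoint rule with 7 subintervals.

Δx = 1.
Sum = 1·[4 + 15 + 36 + 67 + 108 + 159 + 220] = 609.

609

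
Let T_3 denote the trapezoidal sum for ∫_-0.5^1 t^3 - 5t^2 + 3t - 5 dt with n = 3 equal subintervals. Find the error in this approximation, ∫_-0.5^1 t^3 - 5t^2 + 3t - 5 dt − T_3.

Exact integral: ∫_-0.5^1 f(t) dt = -8.015625.
T_3 = -8.28125.
Error = -8.015625 − (-8.28125) = 0.265625.

0.265625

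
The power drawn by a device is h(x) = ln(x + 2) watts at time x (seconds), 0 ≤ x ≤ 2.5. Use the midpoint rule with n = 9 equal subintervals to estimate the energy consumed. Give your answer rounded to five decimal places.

2.88295

Δx = (2.5 − 0)/9 = 5/18.
Midpoints: 5/36, 5/12, 25/36, 35/36, 1.25, 55/36, 65/36, 25/12, 85/36.
h(5/36) ≈ 0.76029, h(5/12) ≈ 0.88239, h(25/36) ≈ 0.99119, h(35/36) ≈ 1.08931, h(1.25) ≈ 1.17865, h(55/36) ≈ 1.26067, h(65/36) ≈ 1.33646, h(25/12) ≈ 1.40691, h(85/36) ≈ 1.47273.
Sum = Δx · [h(5/36) + h(5/12) + h(25/36) + ...].
Sum ≈ 2.88295.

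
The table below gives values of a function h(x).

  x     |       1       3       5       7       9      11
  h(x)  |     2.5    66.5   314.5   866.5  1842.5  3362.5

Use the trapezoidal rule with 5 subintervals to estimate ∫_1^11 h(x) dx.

9545

Δx = 2.
T_5 = (2/2)·[2.5 + 2·66.5 + 2·314.5 + 2·866.5 + 2·1842.5 + 3362.5] = 9545.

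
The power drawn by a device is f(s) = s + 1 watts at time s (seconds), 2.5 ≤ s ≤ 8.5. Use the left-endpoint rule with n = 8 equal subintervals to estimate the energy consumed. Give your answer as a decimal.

36.75

Δs = (8.5 − 2.5)/8 = 0.75.
Left endpoints: 2.5, 3.25, 4, 4.75, 5.5, 6.25, 7, 7.75.
f(2.5) = 3.5, f(3.25) = 4.25, f(4) = 5, f(4.75) = 5.75, f(5.5) = 6.5, f(6.25) = 7.25, f(7) = 8, f(7.75) = 8.75.
Sum = Δs · [f(2.5) + f(3.25) + f(4) + ...].
Sum = 36.75.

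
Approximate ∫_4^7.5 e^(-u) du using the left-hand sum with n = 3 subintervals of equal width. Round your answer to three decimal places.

0.030

Δu = (7.5 − 4)/3 = 7/6.
Left endpoints: 4, 31/6, 19/3.
f(4) ≈ 0.018, f(31/6) ≈ 0.006, f(19/3) ≈ 0.002.
Sum = Δu · [f(4) + f(31/6) + f(19/3)].
Sum ≈ 0.030.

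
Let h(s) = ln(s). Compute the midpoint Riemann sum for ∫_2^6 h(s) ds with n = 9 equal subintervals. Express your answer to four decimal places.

5.3670

Δs = (6 − 2)/9 = 4/9.
Midpoints: 20/9, 8/3, 28/9, 32/9, 4, 40/9, 44/9, 16/3, 52/9.
h(20/9) ≈ 0.7985, h(8/3) ≈ 0.9808, h(28/9) ≈ 1.1350, h(32/9) ≈ 1.2685, h(4) ≈ 1.3863, h(40/9) ≈ 1.4917, h(44/9) ≈ 1.5870, h(16/3) ≈ 1.6740, h(52/9) ≈ 1.7540.
Sum = Δs · [h(20/9) + h(8/3) + h(28/9) + ...].
Sum ≈ 5.3670.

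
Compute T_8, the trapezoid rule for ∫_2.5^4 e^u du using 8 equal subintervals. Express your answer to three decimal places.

Δu = (4 − 2.5)/8 = 0.1875.
f(2.5) ≈ 12.182, f(2.6875) ≈ 14.695, f(2.875) ≈ 17.725, f(3.0625) ≈ 21.381, f(3.25) ≈ 25.790, f(3.4375) ≈ 31.109, f(3.625) ≈ 37.525, f(3.8125) ≈ 45.263, f(4) ≈ 54.598.
T_8 = (Δu/2)·[f(u_0) + 2f(u_1) + ... + 2f(u_{7}) + f(u_8)].
Sum ≈ 42.540.

42.540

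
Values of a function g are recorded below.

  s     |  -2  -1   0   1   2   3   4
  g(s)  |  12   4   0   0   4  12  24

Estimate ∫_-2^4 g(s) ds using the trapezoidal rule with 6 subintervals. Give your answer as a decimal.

38

Δs = 1.
T_6 = (1/2)·[12 + 2·4 + 2·0 + 2·0 + 2·4 + 2·12 + 24] = 38.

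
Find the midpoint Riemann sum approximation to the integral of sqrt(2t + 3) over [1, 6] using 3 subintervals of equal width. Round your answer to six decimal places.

Δt = (6 − 1)/3 = 5/3.
Midpoints: 11/6, 3.5, 31/6.
f(11/6) ≈ 2.581989, f(3.5) ≈ 3.162278, f(31/6) ≈ 3.651484.
Sum = Δt · [f(11/6) + f(3.5) + f(31/6)].
Sum ≈ 15.659584.

15.659584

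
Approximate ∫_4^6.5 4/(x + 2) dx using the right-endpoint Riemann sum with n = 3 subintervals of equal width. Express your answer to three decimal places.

Δx = (6.5 − 4)/3 = 5/6.
Right endpoints: 29/6, 17/3, 6.5.
f(29/6) = 24/41, f(17/3) = 12/23, f(6.5) = 8/17.
Sum = Δx · [f(29/6) + f(17/3) + f(6.5)].
Sum ≈ 1.315.

1.315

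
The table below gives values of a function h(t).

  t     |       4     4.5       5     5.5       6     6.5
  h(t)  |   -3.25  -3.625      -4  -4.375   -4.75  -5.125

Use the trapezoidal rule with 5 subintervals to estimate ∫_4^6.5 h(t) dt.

-10.46875

Δt = 0.5.
T_5 = (0.5/2)·[(-3.25) + 2·(-3.625) + 2·(-4) + 2·(-4.375) + 2·(-4.75) + (-5.125)] = -10.46875.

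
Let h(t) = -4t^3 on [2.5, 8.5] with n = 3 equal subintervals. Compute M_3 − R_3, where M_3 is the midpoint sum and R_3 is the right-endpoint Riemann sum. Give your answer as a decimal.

M_3 = -5049.
R_3 = -7839.
M_3 − R_3 = 2790.

2790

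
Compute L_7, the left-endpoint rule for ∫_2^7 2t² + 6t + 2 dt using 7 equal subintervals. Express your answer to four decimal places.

Δt = (7 − 2)/7 = 5/7.
Left endpoints: 2, 19/7, 24/7, 29/7, 34/7, 39/7, 44/7.
f(2) = 22, f(19/7) = 1618/49, f(24/7) = 2258/49, f(29/7) = 2998/49, f(34/7) = 3838/49, f(39/7) = 4778/49, f(44/7) = 5818/49.
Sum = Δt · [f(2) + f(19/7) + f(24/7) + ...].
Sum ≈ 326.3265.

326.3265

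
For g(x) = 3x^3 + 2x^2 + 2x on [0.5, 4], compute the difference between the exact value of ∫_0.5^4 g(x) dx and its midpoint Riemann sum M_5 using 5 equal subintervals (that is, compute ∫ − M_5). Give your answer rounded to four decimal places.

Exact integral: ∫_0.5^4 g(x) dx ≈ 250.286458.
M_5 = 247.1065625.
Error ≈ 250.286458 − 247.1065625 ≈ 3.1799.

3.1799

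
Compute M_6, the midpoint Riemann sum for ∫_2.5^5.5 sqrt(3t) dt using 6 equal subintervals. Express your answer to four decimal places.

Δt = (5.5 − 2.5)/6 = 0.5.
Midpoints: 2.75, 3.25, 3.75, 4.25, 4.75, 5.25.
f(2.75) ≈ 2.8723, f(3.25) ≈ 3.1225, f(3.75) ≈ 3.3541, f(4.25) ≈ 3.5707, f(4.75) ≈ 3.7749, f(5.25) ≈ 3.9686.
Sum = Δt · [f(2.75) + f(3.25) + f(3.75) + ...].
Sum ≈ 10.3316.

10.3316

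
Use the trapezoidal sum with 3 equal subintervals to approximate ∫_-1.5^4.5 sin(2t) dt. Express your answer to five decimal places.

0.03609

Δt = (4.5 − (-1.5))/3 = 2.
f(-1.5) ≈ -0.14112, f(0.5) ≈ 0.84147, f(2.5) ≈ -0.95892, f(4.5) ≈ 0.41212.
T_3 = (Δt/2)·[f(t_0) + 2f(t_1) + 2f(t_2) + f(t_3)].
Sum ≈ 0.03609.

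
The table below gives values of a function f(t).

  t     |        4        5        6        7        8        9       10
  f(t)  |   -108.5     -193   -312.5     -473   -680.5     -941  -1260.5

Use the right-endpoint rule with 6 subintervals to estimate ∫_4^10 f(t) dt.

Δt = 1.
Sum = 1·[(-193) + (-312.5) + (-473) + (-680.5) + (-941) + (-1260.5)] = -3860.5.

-3860.5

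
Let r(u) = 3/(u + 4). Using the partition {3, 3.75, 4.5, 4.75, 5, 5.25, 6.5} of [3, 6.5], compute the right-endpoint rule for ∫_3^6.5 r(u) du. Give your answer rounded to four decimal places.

1.1623

Subinterval widths: 0.75, 0.75, 0.25, 0.25, 0.25, 1.25.
Right endpoints: 3.75, 4.5, 4.75, 5, 5.25, 6.5.
r(3.75) = 12/31, r(4.5) = 6/17, r(4.75) = 12/35, r(5) = 1/3, r(5.25) = 12/37, r(6.5) = 2/7.
Sum = Σ Δu_i · r(u_i).
Sum ≈ 1.1623.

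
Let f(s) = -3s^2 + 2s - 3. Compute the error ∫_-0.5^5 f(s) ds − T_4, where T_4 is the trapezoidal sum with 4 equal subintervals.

5.19921875

Exact integral: ∫_-0.5^5 f(s) ds = -116.875.
T_4 = -122.07421875.
Error = -116.875 − (-122.07421875) = 5.19921875.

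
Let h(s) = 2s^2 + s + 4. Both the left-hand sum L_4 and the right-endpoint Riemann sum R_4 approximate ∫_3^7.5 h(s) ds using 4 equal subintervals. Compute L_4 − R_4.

L_4 = 251.0859375.
R_4 = 362.4609375.
L_4 − R_4 = -111.375.

-111.375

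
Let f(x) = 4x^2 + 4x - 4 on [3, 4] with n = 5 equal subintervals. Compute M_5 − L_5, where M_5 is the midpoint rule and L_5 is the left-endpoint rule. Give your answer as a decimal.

3.16

M_5 = 59.32.
L_5 = 56.16.
M_5 − L_5 = 3.16.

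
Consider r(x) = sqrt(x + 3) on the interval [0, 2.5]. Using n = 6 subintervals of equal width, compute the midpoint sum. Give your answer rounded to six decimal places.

Δx = (2.5 − 0)/6 = 5/12.
Midpoints: 5/24, 0.625, 25/24, 35/24, 1.875, 55/24.
r(5/24) ≈ 1.791182, r(0.625) ≈ 1.903943, r(25/24) ≈ 2.010390, r(35/24) ≈ 2.111477, r(1.875) ≈ 2.207940, r(55/24) ≈ 2.300362.
Sum = Δx · [r(5/24) + r(0.625) + r(25/24) + ...].
Sum ≈ 5.135539.

5.135539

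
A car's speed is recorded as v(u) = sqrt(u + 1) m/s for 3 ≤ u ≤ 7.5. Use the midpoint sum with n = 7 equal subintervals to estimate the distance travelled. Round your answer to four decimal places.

11.1890

Δu = (7.5 − 3)/7 = 9/14.
Midpoints: 93/28, 111/28, 129/28, 5.25, 165/28, 183/28, 201/28.
v(93/28) ≈ 2.0788, v(111/28) ≈ 2.2281, v(129/28) ≈ 2.3679, v(5.25) ≈ 2.5000, v(165/28) ≈ 2.6254, v(183/28) ≈ 2.7451, v(201/28) ≈ 2.8598.
Sum = Δu · [v(93/28) + v(111/28) + v(129/28) + ...].
Sum ≈ 11.1890.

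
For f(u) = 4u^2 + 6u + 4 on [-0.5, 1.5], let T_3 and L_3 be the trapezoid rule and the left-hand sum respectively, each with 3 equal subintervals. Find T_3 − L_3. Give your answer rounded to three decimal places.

T_3 ≈ 19.25926.
L_3 ≈ 12.59259.
T_3 − L_3 ≈ 6.667.

6.667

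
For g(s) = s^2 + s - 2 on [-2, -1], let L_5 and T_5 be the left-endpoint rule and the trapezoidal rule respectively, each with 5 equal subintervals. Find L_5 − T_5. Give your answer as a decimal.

0.2

L_5 = -0.96.
T_5 = -1.16.
L_5 − T_5 = 0.2.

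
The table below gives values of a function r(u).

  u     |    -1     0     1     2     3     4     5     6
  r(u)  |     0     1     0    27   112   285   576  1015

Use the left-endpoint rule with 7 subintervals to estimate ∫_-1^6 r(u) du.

Δu = 1.
Sum = 1·[0 + 1 + 0 + 27 + 112 + 285 + 576] = 1001.

1001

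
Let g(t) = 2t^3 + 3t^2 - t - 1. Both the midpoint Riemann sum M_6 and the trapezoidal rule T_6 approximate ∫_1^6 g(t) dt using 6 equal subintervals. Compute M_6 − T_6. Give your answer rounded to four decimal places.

M_6 ≈ 833.055556.
T_6 ≈ 853.888889.
M_6 − T_6 ≈ -20.8333.

-20.8333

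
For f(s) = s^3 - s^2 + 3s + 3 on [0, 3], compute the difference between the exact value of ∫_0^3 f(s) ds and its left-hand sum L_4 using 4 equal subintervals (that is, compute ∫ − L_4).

9.140625

Exact integral: ∫_0^3 f(s) ds = 33.75.
L_4 = 24.609375.
Error = 33.75 − 24.609375 = 9.140625.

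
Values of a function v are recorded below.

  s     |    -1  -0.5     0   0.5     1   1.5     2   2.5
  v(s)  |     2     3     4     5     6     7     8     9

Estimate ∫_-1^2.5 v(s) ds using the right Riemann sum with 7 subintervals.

Δs = 0.5.
Sum = 0.5·[3 + 4 + 5 + 6 + 7 + 8 + 9] = 21.

21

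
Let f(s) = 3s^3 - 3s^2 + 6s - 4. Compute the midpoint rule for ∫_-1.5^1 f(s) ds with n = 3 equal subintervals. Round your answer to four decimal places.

Δs = (1 − (-1.5))/3 = 5/6.
Midpoints: -13/12, -0.25, 7/12.
f(-13/12) = -10273/576, f(-0.25) = -5.734375, f(7/12) = -533/576.
Sum = Δs · [f(-13/12) + f(-0.25) + f(7/12)].
Sum ≈ -20.4123.

-20.4123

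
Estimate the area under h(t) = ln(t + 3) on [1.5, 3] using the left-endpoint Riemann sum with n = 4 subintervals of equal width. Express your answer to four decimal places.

2.4276

Δt = (3 − 1.5)/4 = 0.375.
Left endpoints: 1.5, 1.875, 2.25, 2.625.
h(1.5) ≈ 1.5041, h(1.875) ≈ 1.5841, h(2.25) ≈ 1.6582, h(2.625) ≈ 1.7272.
Sum = Δt · [h(1.5) + h(1.875) + h(2.25) + h(2.625)].
Sum ≈ 2.4276.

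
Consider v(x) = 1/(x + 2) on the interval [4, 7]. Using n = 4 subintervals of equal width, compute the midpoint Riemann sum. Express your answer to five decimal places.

0.40510

Δx = (7 − 4)/4 = 0.75.
Midpoints: 4.375, 5.125, 5.875, 6.625.
v(4.375) = 8/51, v(5.125) = 8/57, v(5.875) = 8/63, v(6.625) = 8/69.
Sum = Δx · [v(4.375) + v(5.125) + v(5.875) + v(6.625)].
Sum ≈ 0.40510.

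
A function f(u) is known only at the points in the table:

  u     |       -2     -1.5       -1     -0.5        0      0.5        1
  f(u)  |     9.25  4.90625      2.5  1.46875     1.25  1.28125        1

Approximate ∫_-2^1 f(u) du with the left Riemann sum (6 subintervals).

10.328125

Δu = 0.5.
Sum = 0.5·[9.25 + 4.90625 + 2.5 + 1.46875 + 1.25 + 1.28125] = 10.328125.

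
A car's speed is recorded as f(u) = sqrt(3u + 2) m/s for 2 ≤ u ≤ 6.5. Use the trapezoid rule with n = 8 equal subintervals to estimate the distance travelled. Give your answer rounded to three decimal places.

Δu = (6.5 − 2)/8 = 0.5625.
f(2) ≈ 2.828, f(2.5625) ≈ 3.112, f(3.125) ≈ 3.373, f(3.6875) ≈ 3.614, f(4.25) ≈ 3.841, f(4.8125) ≈ 4.054, f(5.375) ≈ 4.257, f(5.9375) ≈ 4.451, f(6.5) ≈ 4.637.
T_8 = (Δu/2)·[f(u_0) + 2f(u_1) + ... + 2f(u_{7}) + f(u_8)].
Sum ≈ 17.120.

17.120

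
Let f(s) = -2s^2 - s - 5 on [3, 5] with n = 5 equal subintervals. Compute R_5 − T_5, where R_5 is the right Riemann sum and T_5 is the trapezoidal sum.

-6.8

R_5 = -90.24.
T_5 = -83.44.
R_5 − T_5 = -6.8.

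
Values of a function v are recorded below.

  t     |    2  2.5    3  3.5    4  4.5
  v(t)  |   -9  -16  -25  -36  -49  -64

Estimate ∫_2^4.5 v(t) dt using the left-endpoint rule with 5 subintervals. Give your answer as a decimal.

Δt = 0.5.
Sum = 0.5·[(-9) + (-16) + (-25) + (-36) + (-49)] = -67.5.

-67.5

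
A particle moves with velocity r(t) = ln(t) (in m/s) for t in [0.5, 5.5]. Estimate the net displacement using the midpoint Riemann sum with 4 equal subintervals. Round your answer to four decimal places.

4.8184

Δt = (5.5 − 0.5)/4 = 1.25.
Midpoints: 1.125, 2.375, 3.625, 4.875.
r(1.125) ≈ 0.1178, r(2.375) ≈ 0.8650, r(3.625) ≈ 1.2879, r(4.875) ≈ 1.5841.
Sum = Δt · [r(1.125) + r(2.375) + r(3.625) + r(4.875)].
Sum ≈ 4.8184.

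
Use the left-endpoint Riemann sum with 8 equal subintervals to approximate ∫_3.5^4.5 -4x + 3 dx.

Δx = (4.5 − 3.5)/8 = 0.125.
Left endpoints: 3.5, 3.625, 3.75, 3.875, 4, 4.125, 4.25, 4.375.
f(3.5) = -11, f(3.625) = -11.5, f(3.75) = -12, f(3.875) = -12.5, f(4) = -13, f(4.125) = -13.5, f(4.25) = -14, f(4.375) = -14.5.
Sum = Δx · [f(3.5) + f(3.625) + f(3.75) + ...].
Sum = -12.75.

-12.75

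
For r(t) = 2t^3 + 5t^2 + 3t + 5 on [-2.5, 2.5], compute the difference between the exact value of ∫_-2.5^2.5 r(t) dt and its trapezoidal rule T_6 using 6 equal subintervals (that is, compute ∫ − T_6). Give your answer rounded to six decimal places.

-2.893519

Exact integral: ∫_-2.5^2.5 r(t) dt ≈ 77.08333333.
T_6 ≈ 79.97685185.
Error ≈ 77.08333333 − 79.97685185 ≈ -2.893519.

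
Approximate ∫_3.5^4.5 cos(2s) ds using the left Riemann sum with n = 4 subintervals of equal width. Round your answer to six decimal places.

Δs = (4.5 − 3.5)/4 = 0.25.
Left endpoints: 3.5, 3.75, 4, 4.25.
f(3.5) ≈ 0.753902, f(3.75) ≈ 0.346635, f(4) ≈ -0.145500, f(4.25) ≈ -0.602012.
Sum = Δs · [f(3.5) + f(3.75) + f(4) + f(4.25)].
Sum ≈ 0.088256.

0.088256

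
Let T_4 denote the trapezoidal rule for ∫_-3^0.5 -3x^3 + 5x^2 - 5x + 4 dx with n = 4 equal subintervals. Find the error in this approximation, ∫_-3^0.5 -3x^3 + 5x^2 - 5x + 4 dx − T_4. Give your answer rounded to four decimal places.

Exact integral: ∫_-3^0.5 f(x) dx ≈ 141.786458.
T_4 ≈ 149.043945.
Error ≈ 141.786458 − 149.043945 ≈ -7.2575.

-7.2575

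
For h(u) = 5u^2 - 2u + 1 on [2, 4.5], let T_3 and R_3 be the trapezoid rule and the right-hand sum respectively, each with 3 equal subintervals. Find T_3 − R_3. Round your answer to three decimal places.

T_3 ≈ 126.23843.
R_3 ≈ 158.00926.
T_3 − R_3 ≈ -31.771.

-31.771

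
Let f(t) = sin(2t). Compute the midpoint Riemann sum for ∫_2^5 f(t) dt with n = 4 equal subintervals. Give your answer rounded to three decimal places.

0.102

Δt = (5 − 2)/4 = 0.75.
Midpoints: 2.375, 3.125, 3.875, 4.625.
f(2.375) ≈ -0.999, f(3.125) ≈ -0.033, f(3.875) ≈ 0.995, f(4.625) ≈ 0.174.
Sum = Δt · [f(2.375) + f(3.125) + f(3.875) + f(4.625)].
Sum ≈ 0.102.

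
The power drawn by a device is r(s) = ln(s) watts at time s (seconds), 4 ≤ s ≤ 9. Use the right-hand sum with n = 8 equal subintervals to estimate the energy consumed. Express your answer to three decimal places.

9.479

Δs = (9 − 4)/8 = 0.625.
Right endpoints: 4.625, 5.25, 5.875, 6.5, 7.125, 7.75, 8.375, 9.
r(4.625) ≈ 1.531, r(5.25) ≈ 1.658, r(5.875) ≈ 1.771, r(6.5) ≈ 1.872, r(7.125) ≈ 1.964, r(7.75) ≈ 2.048, r(8.375) ≈ 2.125, r(9) ≈ 2.197.
Sum = Δs · [r(4.625) + r(5.25) + r(5.875) + ...].
Sum ≈ 9.479.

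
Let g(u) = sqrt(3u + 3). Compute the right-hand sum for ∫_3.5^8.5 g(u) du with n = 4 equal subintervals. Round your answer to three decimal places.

Δu = (8.5 − 3.5)/4 = 1.25.
Right endpoints: 4.75, 6, 7.25, 8.5.
g(4.75) ≈ 4.153, g(6) ≈ 4.583, g(7.25) ≈ 4.975, g(8.5) ≈ 5.339.
Sum = Δu · [g(4.75) + g(6) + g(7.25) + g(8.5)].
Sum ≈ 23.812.

23.812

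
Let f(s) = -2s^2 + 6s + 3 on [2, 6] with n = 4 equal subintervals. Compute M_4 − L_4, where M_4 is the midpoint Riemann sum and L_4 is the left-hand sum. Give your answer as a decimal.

M_4 = -30.
L_4 = -12.
M_4 − L_4 = -18.

-18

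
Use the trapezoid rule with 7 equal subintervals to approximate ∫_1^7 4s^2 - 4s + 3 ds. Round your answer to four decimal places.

380.9388

Δs = (7 − 1)/7 = 6/7.
f(1) = 3, f(13/7) = 459/49, f(19/7) = 1059/49, f(25/7) = 1947/49, f(31/7) = 3123/49, f(37/7) = 4587/49, f(43/7) = 6339/49, f(7) = 171.
T_7 = (Δs/2)·[f(s_0) + 2f(s_1) + ... + 2f(s_{6}) + f(s_7)].
Sum ≈ 380.9388.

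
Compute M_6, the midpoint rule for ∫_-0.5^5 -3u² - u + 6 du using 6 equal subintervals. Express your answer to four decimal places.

Δu = (5 − (-0.5))/6 = 11/12.
Midpoints: -1/24, 0.875, 43/24, 65/24, 3.625, 109/24.
f(-1/24) = 1159/192, f(0.875) = 2.828125, f(43/24) = -5.421875, f(65/24) = -3593/192, f(3.625) = -37.046875, f(109/24) = -60.421875.
Sum = Δu · [f(-1/24) + f(0.875) + f(43/24) + ...].
Sum ≈ -103.3446.

-103.3446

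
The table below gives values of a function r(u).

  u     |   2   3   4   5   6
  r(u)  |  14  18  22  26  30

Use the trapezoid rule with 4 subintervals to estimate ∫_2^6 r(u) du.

88

Δu = 1.
T_4 = (1/2)·[14 + 2·18 + 2·22 + 2·26 + 30] = 88.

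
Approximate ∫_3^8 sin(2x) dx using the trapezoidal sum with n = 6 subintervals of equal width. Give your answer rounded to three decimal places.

Δx = (8 − 3)/6 = 5/6.
f(3) ≈ -0.279, f(23/6) ≈ 0.983, f(14/3) ≈ 0.091, f(5.5) ≈ -1.000, f(19/3) ≈ 0.100, f(43/6) ≈ 0.981, f(8) ≈ -0.288.
T_6 = (Δx/2)·[f(x_0) + 2f(x_1) + ... + 2f(x_{5}) + f(x_6)].
Sum ≈ 0.726.

0.726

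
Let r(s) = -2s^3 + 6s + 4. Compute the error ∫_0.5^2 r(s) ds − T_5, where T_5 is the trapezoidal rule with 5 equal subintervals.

Exact integral: ∫_0.5^2 r(s) ds = 9.28125.
T_5 = 9.1125.
Error = 9.28125 − 9.1125 = 0.16875.

0.16875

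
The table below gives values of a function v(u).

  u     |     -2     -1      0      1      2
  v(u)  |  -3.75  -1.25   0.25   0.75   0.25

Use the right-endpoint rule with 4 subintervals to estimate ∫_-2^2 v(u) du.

0

Δu = 1.
Sum = 1·[(-1.25) + 0.25 + 0.75 + 0.25] = 0.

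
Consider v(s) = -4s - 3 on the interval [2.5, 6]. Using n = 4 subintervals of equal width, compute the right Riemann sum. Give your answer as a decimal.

Δs = (6 − 2.5)/4 = 0.875.
Right endpoints: 3.375, 4.25, 5.125, 6.
v(3.375) = -16.5, v(4.25) = -20, v(5.125) = -23.5, v(6) = -27.
Sum = Δs · [v(3.375) + v(4.25) + v(5.125) + v(6)].
Sum = -76.125.

-76.125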